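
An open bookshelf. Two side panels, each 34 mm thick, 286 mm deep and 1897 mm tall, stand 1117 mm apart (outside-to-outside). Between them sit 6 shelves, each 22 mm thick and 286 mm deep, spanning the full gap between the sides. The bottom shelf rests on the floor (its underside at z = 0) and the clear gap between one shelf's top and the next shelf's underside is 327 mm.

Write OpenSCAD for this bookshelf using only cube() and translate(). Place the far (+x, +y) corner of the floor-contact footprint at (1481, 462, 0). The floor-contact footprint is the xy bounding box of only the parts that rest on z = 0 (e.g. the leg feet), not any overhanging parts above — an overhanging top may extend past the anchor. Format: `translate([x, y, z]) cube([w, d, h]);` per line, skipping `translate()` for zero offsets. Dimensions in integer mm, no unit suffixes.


translate([364, 176, 0]) cube([34, 286, 1897]);
translate([1447, 176, 0]) cube([34, 286, 1897]);
translate([398, 176, 0]) cube([1049, 286, 22]);
translate([398, 176, 349]) cube([1049, 286, 22]);
translate([398, 176, 698]) cube([1049, 286, 22]);
translate([398, 176, 1047]) cube([1049, 286, 22]);
translate([398, 176, 1396]) cube([1049, 286, 22]);
translate([398, 176, 1745]) cube([1049, 286, 22]);


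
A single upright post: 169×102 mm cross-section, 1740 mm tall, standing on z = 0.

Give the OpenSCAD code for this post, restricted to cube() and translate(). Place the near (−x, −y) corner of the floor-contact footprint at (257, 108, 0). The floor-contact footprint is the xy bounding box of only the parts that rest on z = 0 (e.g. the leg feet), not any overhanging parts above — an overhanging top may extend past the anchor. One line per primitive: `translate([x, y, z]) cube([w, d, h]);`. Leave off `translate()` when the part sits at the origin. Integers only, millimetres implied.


translate([257, 108, 0]) cube([169, 102, 1740]);


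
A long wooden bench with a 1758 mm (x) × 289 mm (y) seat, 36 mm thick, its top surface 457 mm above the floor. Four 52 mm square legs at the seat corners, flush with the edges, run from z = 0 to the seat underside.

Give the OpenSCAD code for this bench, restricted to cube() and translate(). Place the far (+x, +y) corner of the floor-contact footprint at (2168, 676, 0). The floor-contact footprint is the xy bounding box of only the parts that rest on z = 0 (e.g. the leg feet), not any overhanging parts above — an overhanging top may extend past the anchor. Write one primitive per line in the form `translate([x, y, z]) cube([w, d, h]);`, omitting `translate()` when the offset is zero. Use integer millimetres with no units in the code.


// leg_h = 457 − 36 = 421
translate([410, 387, 421]) cube([1758, 289, 36]);
translate([410, 387, 0]) cube([52, 52, 421]);
translate([410, 624, 0]) cube([52, 52, 421]);
translate([2116, 387, 0]) cube([52, 52, 421]);
translate([2116, 624, 0]) cube([52, 52, 421]);


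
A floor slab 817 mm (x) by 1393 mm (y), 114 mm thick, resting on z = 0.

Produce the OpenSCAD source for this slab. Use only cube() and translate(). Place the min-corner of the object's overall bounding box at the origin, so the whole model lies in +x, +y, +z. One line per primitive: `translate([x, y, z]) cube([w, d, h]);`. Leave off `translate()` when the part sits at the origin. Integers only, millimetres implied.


cube([817, 1393, 114]);


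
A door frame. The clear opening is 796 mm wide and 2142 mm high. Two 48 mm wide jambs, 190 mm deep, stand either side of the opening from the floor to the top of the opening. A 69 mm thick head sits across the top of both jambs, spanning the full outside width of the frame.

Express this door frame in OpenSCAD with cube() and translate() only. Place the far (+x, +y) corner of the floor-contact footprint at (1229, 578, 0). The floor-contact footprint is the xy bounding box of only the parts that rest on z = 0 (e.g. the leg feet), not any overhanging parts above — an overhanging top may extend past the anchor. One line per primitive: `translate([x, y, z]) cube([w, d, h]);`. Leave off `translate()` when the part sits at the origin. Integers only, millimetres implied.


translate([337, 388, 0]) cube([48, 190, 2142]);
translate([1181, 388, 0]) cube([48, 190, 2142]);
translate([337, 388, 2142]) cube([892, 190, 69]);


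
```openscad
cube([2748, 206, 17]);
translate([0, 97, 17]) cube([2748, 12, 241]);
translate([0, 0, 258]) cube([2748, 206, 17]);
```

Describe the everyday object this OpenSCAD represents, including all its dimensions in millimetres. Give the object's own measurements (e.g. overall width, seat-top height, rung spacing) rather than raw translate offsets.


An I-beam lying along x, 2748 mm long. Overall section height 275 mm. Two flanges 206 mm wide (y) and 17 mm thick, one on the floor and one at the top; a web 12 mm thick runs between them, centred on the flange width.


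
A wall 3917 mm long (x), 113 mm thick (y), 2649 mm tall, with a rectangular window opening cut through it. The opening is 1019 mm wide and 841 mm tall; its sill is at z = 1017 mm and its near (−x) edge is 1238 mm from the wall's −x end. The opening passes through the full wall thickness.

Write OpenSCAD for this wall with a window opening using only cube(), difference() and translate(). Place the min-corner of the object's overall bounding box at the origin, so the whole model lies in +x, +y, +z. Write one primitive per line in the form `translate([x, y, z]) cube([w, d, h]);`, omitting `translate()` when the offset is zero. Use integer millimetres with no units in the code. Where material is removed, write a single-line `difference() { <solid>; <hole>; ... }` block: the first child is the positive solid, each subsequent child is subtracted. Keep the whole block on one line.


difference() { cube([3917, 113, 2649]); translate([1238, 0, 1017]) cube([1019, 113, 841]); }


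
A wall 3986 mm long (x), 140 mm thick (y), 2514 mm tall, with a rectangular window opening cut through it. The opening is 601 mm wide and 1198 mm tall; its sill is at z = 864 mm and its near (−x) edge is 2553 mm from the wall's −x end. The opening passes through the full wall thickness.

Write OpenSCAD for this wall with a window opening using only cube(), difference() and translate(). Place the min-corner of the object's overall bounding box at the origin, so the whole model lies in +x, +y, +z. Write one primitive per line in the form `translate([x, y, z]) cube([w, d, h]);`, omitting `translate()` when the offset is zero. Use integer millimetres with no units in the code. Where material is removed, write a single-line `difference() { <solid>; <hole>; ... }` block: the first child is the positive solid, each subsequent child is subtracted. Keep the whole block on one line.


difference() { cube([3986, 140, 2514]); translate([2553, 0, 864]) cube([601, 140, 1198]); }


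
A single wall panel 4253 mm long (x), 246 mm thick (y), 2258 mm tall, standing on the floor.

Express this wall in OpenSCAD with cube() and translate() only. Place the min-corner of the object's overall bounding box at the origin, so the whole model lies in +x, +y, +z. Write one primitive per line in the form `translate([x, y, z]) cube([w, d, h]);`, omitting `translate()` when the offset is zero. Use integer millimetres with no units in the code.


cube([4253, 246, 2258]);


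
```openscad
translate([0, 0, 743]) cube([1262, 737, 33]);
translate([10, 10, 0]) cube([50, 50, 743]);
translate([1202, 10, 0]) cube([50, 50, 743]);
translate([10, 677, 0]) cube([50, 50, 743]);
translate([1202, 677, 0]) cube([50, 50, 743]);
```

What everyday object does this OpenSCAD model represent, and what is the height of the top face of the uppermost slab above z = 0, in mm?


A table. The table height is 776 mm.

A 1262×737×33 slab sits at z = 743 on four 50 mm square posts — a table. The top surface is at 743 + 33 = 776 mm.


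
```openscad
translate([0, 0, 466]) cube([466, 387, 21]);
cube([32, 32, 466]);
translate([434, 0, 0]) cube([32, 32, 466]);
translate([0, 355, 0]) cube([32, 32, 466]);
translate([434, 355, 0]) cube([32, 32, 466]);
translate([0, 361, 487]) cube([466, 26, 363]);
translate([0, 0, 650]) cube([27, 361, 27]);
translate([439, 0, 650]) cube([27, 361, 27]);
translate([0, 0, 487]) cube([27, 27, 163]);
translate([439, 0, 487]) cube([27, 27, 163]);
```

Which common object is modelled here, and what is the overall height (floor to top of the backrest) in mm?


A chair. The overall height is 850 mm.

A slab on four corner posts with a tall panel at the back — a chair. The seat slab sits at z = 466 with thickness 21, and the 363 mm backrest starts at the seat top, so the overall height is 466 + 21 + 363 = 850 mm.


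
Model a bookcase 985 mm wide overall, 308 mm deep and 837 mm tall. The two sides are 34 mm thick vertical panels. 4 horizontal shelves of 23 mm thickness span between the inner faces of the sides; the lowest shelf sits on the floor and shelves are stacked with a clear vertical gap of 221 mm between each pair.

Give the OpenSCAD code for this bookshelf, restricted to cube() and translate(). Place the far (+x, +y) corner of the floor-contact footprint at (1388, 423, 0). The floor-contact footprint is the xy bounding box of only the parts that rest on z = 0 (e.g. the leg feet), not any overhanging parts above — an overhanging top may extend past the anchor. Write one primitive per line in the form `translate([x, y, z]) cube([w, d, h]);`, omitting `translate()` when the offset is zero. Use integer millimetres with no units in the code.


translate([403, 115, 0]) cube([34, 308, 837]);
translate([1354, 115, 0]) cube([34, 308, 837]);
translate([437, 115, 0]) cube([917, 308, 23]);
translate([437, 115, 244]) cube([917, 308, 23]);
translate([437, 115, 488]) cube([917, 308, 23]);
translate([437, 115, 732]) cube([917, 308, 23]);


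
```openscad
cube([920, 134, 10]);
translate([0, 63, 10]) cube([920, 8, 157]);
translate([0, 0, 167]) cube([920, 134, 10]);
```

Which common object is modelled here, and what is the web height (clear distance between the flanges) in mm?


An I-beam. The web height is 157 mm.

Two wide flanges with a thin centred web — an I-beam. Overall 177 mm minus two 10 mm flanges gives a web of 177 − 2·10 = 157 mm.


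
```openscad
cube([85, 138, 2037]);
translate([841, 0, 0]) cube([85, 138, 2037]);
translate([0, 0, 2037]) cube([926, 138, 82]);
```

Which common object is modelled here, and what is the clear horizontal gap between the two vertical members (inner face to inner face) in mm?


A door frame. The clear opening width is 756 mm.

Two 2037 mm tall posts with a header on top — a door frame. The left jamb is 85 mm wide at x = 0; the right jamb starts at x = 841. The clear opening is 841 − 85 = 756 mm.


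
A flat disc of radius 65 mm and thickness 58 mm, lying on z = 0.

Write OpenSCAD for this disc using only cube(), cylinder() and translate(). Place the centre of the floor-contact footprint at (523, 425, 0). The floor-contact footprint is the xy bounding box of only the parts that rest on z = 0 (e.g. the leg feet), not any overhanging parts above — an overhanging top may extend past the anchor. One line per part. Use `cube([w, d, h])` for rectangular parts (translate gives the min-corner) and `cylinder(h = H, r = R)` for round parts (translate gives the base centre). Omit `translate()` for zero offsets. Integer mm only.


translate([523, 425, 0]) cylinder(h = 58, r = 65);


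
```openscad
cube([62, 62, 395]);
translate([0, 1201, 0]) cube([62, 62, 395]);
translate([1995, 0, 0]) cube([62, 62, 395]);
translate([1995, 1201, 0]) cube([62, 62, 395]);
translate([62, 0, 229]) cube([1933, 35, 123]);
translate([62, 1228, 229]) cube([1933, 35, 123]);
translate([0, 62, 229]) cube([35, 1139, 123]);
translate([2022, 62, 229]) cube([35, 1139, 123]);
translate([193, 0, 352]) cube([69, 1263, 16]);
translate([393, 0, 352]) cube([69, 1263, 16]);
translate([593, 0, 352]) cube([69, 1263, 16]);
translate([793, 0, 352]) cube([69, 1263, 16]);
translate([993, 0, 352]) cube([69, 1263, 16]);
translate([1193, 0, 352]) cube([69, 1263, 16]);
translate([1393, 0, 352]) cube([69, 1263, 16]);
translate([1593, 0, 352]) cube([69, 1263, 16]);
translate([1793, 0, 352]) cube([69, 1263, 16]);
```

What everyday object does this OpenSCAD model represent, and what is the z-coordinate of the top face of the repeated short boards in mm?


A bed frame. The slat-top height is 368 mm.

Four posts, four rails, and a row of slats — a bed frame. Slats sit on the rails at z = 229 + 123 = 352; with slat thickness 16, the top is 368 mm.


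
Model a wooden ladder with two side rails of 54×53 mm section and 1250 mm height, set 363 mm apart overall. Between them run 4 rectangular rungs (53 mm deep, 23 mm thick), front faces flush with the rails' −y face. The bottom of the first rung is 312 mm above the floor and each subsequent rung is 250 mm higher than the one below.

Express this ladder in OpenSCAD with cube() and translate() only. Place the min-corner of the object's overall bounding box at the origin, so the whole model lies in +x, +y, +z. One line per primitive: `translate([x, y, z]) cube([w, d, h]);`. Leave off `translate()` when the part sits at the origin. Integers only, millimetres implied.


cube([54, 53, 1250]);
translate([309, 0, 0]) cube([54, 53, 1250]);
translate([54, 0, 312]) cube([255, 53, 23]);
translate([54, 0, 562]) cube([255, 53, 23]);
translate([54, 0, 812]) cube([255, 53, 23]);
translate([54, 0, 1062]) cube([255, 53, 23]);


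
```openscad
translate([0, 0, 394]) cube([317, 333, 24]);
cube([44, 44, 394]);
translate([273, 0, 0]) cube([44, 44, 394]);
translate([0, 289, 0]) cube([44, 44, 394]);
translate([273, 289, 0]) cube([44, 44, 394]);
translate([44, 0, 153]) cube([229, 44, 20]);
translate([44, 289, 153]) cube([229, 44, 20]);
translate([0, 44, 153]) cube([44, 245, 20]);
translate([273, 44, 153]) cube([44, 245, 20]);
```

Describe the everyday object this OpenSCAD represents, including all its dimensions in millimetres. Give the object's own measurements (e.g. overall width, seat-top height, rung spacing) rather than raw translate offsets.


A simple wooden stool: a rectangular seat 317 mm (x) by 333 mm (y), 24 mm thick, top face at z = 418 mm, on four square legs, each 44×44 mm in cross-section. The legs rest on z = 0, each flush with a corner of the seat. Four stretchers, 44 mm wide and 20 mm tall, connect adjacent legs with their undersides at z = 153 mm, each running between the inner faces of the legs it joins and aligned with the legs' outer faces on the other axis.


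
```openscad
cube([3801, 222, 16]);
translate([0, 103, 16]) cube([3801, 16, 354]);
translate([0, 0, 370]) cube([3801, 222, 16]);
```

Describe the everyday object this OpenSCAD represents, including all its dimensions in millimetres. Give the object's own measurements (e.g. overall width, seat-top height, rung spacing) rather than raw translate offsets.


An I-beam lying along x, 3801 mm long. Overall section height 386 mm. Two flanges 222 mm wide (y) and 16 mm thick, one on the floor and one at the top; a web 16 mm thick runs between them, centred on the flange width.


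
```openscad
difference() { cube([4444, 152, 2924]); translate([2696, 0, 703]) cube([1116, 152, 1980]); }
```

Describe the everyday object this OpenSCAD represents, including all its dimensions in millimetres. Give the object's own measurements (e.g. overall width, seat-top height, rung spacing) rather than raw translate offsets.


A wall 4444 mm long (x), 152 mm thick (y), 2924 mm tall, with a rectangular window opening cut through it. The opening is 1116 mm wide and 1980 mm tall; its sill is at z = 703 mm and its near (−x) edge is 2696 mm from the wall's −x end. The opening passes through the full wall thickness.


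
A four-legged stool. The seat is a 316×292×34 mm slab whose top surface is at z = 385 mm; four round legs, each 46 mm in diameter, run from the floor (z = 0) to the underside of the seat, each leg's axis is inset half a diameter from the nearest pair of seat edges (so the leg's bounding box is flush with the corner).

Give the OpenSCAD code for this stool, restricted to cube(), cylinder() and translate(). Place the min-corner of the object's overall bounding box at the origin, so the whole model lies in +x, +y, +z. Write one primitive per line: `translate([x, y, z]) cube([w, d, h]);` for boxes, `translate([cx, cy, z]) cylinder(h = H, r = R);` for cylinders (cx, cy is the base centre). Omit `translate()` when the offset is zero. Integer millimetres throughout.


translate([0, 0, 351]) cube([316, 292, 34]);
translate([23, 23, 0]) cylinder(h = 351, r = 23);
translate([293, 23, 0]) cylinder(h = 351, r = 23);
translate([23, 269, 0]) cylinder(h = 351, r = 23);
translate([293, 269, 0]) cylinder(h = 351, r = 23);


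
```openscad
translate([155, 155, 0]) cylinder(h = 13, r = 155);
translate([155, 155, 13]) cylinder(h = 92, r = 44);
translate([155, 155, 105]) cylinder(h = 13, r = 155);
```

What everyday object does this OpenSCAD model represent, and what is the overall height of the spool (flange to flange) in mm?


A spool. The overall height is 118 mm.

Three coaxial cylinders, large–small–large — a spool. Two 13 mm flanges and a 92 mm core give 13 + 92 + 13 = 118 mm.


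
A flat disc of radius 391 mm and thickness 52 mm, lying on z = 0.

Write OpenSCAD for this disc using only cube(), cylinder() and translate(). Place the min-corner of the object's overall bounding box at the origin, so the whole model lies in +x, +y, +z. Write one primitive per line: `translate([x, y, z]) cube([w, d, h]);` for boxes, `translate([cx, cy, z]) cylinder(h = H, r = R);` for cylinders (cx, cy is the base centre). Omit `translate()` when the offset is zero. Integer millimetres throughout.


translate([391, 391, 0]) cylinder(h = 52, r = 391);


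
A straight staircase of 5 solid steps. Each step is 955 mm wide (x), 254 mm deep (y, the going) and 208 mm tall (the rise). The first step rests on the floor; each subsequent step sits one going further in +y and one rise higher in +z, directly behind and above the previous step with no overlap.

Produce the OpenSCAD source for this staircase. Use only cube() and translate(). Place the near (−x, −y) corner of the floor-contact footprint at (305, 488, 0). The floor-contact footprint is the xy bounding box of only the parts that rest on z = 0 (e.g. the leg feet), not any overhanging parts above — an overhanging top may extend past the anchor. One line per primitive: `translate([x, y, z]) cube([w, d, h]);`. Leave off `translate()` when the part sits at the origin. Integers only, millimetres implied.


translate([305, 488, 0]) cube([955, 254, 208]);
translate([305, 742, 208]) cube([955, 254, 208]);
translate([305, 996, 416]) cube([955, 254, 208]);
translate([305, 1250, 624]) cube([955, 254, 208]);
translate([305, 1504, 832]) cube([955, 254, 208]);


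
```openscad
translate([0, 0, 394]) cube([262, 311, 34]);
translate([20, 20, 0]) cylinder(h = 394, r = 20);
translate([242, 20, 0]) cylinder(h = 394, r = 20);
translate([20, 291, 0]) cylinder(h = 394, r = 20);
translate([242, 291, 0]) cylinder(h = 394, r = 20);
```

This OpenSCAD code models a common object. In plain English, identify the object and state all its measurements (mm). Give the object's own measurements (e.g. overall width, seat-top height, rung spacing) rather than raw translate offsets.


A simple wooden stool: a rectangular seat 262 mm (x) by 311 mm (y), 34 mm thick, top face at z = 428 mm, on four round legs, each 40 mm in diameter. The legs rest on z = 0, each leg's axis is inset half a diameter from the nearest pair of seat edges (so the leg's bounding box is flush with the corner).


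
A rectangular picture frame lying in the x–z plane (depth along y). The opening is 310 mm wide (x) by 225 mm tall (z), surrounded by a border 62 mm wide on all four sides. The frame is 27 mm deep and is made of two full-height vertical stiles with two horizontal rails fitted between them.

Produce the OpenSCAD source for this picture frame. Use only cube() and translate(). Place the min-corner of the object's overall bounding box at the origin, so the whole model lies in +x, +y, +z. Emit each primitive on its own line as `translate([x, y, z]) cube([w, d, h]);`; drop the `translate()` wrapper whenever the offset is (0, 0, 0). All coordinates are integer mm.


cube([62, 27, 349]);
translate([372, 0, 0]) cube([62, 27, 349]);
translate([62, 0, 0]) cube([310, 27, 62]);
translate([62, 0, 287]) cube([310, 27, 62]);


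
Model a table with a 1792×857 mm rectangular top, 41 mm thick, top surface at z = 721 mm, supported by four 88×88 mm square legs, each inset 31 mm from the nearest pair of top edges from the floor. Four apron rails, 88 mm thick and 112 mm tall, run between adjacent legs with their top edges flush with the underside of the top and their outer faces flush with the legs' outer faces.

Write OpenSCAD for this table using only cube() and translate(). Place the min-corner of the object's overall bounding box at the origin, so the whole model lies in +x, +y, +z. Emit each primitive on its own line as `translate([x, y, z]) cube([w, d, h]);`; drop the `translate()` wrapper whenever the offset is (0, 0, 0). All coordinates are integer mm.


translate([0, 0, 680]) cube([1792, 857, 41]);
translate([31, 31, 0]) cube([88, 88, 680]);
translate([1673, 31, 0]) cube([88, 88, 680]);
translate([31, 738, 0]) cube([88, 88, 680]);
translate([1673, 738, 0]) cube([88, 88, 680]);
translate([119, 31, 568]) cube([1554, 88, 112]);
translate([119, 738, 568]) cube([1554, 88, 112]);
translate([31, 119, 568]) cube([88, 619, 112]);
translate([1673, 119, 568]) cube([88, 619, 112]);


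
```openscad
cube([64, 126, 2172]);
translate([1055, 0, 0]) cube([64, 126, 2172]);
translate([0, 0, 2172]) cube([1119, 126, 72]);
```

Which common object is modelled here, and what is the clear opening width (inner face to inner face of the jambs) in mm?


A door frame. The clear opening width is 991 mm.

Two 2172 mm tall posts with a header on top — a door frame. The left jamb is 64 mm wide at x = 0; the right jamb starts at x = 1055. The clear opening is 1055 − 64 = 991 mm.


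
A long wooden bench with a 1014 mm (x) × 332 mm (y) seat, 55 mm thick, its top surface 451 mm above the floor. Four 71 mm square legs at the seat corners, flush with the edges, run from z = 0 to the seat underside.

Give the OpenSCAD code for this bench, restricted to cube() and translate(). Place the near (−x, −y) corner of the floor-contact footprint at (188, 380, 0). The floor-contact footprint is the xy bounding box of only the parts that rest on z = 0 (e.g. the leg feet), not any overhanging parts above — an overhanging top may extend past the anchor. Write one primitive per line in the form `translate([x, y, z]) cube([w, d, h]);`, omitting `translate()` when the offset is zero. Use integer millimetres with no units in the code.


translate([188, 380, 396]) cube([1014, 332, 55]);
translate([188, 380, 0]) cube([71, 71, 396]);
translate([188, 641, 0]) cube([71, 71, 396]);
translate([1131, 380, 0]) cube([71, 71, 396]);
translate([1131, 641, 0]) cube([71, 71, 396]);


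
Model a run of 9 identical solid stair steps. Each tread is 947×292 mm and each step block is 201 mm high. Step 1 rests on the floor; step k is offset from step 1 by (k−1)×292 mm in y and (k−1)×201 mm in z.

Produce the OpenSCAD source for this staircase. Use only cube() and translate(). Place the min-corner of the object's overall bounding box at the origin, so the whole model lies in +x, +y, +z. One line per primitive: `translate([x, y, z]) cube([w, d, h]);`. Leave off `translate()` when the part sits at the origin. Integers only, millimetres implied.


cube([947, 292, 201]);
translate([0, 292, 201]) cube([947, 292, 201]);
translate([0, 584, 402]) cube([947, 292, 201]);
translate([0, 876, 603]) cube([947, 292, 201]);
translate([0, 1168, 804]) cube([947, 292, 201]);
translate([0, 1460, 1005]) cube([947, 292, 201]);
translate([0, 1752, 1206]) cube([947, 292, 201]);
translate([0, 2044, 1407]) cube([947, 292, 201]);
translate([0, 2336, 1608]) cube([947, 292, 201]);


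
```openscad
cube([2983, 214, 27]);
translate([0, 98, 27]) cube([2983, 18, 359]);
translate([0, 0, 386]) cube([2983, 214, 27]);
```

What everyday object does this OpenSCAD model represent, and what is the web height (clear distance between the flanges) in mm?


An I-beam. The web height is 359 mm.

Two wide flanges with a thin centred web — an I-beam. Overall 413 mm minus two 27 mm flanges gives a web of 413 − 2·27 = 359 mm.


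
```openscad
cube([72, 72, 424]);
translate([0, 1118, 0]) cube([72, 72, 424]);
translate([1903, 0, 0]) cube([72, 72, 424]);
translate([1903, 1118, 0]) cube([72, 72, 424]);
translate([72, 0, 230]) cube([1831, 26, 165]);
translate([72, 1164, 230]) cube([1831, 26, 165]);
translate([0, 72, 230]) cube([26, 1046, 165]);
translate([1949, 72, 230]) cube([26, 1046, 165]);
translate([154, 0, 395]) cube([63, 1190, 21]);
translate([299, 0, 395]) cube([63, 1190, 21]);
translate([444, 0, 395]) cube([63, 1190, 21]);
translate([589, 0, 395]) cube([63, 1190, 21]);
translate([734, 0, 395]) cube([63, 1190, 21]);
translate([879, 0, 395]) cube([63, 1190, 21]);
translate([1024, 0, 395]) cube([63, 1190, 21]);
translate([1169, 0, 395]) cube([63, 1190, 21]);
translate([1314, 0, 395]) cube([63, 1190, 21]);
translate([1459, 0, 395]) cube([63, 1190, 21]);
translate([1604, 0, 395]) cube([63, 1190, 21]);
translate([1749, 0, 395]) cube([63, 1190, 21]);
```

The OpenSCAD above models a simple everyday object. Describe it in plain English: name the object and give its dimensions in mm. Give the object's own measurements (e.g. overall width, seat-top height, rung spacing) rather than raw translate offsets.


A bed frame 1975 mm long (x) by 1190 mm wide (y). Four 72×72 mm corner posts, 424 mm tall, at the corners of the footprint. Four rails of 26 mm thickness and 165 mm height run between adjacent posts with their undersides at z = 230 mm, their outer faces flush with the outside of the frame (the two x-running rails run between the posts' inner faces; the two y-running rails run between the posts' inner faces). 12 slats, each 63 mm wide (x) and 21 mm thick, lie across the top of the two x-running rails, running the full 1190 mm width of the frame in y; along x they sit between the end posts with a 82 mm gap after the −x posts and between neighbouring slats, leaving 91 mm before the +x posts.


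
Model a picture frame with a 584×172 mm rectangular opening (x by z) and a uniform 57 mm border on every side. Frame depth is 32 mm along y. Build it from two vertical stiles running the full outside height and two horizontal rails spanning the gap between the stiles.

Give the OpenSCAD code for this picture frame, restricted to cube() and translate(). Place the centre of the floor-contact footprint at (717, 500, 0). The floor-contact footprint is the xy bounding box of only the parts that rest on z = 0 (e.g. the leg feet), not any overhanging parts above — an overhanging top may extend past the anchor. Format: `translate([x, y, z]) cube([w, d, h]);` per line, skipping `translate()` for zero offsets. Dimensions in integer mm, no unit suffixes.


translate([368, 484, 0]) cube([57, 32, 286]);
translate([1009, 484, 0]) cube([57, 32, 286]);
translate([425, 484, 0]) cube([584, 32, 57]);
translate([425, 484, 229]) cube([584, 32, 57]);


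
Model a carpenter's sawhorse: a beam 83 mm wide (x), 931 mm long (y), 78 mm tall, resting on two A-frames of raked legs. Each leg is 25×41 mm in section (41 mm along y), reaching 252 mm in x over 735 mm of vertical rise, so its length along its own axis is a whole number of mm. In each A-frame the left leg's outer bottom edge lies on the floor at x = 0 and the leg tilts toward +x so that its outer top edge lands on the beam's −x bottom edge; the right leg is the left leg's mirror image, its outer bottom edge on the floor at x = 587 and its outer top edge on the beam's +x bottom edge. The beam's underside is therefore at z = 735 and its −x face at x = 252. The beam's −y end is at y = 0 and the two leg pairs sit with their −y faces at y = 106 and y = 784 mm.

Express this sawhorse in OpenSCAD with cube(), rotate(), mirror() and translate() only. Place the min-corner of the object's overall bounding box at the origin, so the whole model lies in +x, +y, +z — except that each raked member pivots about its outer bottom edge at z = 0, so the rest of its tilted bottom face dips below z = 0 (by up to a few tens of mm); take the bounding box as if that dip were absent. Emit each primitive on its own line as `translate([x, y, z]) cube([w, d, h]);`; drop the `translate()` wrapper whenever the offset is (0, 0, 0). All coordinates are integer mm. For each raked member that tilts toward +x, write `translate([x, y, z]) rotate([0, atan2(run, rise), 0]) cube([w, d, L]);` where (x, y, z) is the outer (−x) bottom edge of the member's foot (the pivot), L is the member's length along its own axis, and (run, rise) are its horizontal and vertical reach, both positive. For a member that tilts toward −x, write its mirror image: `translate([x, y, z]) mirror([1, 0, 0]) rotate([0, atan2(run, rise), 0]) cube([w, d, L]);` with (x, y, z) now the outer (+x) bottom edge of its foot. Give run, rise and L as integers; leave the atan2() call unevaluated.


translate([252, 0, 735]) cube([83, 931, 78]);
translate([0, 106, 0]) rotate([0, atan2(252, 735), 0]) cube([25, 41, 777]);
translate([587, 106, 0]) mirror([1, 0, 0]) rotate([0, atan2(252, 735), 0]) cube([25, 41, 777]);
translate([0, 784, 0]) rotate([0, atan2(252, 735), 0]) cube([25, 41, 777]);
translate([587, 784, 0]) mirror([1, 0, 0]) rotate([0, atan2(252, 735), 0]) cube([25, 41, 777]);


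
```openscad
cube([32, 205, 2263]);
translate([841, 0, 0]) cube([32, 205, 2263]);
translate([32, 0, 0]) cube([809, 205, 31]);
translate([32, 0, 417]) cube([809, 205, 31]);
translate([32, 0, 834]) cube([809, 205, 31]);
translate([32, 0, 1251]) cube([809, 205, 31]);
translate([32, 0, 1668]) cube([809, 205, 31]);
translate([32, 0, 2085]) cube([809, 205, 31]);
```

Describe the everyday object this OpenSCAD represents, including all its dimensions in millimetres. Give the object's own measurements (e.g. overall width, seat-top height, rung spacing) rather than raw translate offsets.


An open bookshelf. Two side panels, each 32 mm thick, 205 mm deep and 2263 mm tall, stand 873 mm apart (outside-to-outside). Between them sit 6 shelves, each 31 mm thick and 205 mm deep, spanning the full gap between the sides. The bottom shelf rests on the floor (its underside at z = 0) and the clear gap between one shelf's top and the next shelf's underside is 386 mm.


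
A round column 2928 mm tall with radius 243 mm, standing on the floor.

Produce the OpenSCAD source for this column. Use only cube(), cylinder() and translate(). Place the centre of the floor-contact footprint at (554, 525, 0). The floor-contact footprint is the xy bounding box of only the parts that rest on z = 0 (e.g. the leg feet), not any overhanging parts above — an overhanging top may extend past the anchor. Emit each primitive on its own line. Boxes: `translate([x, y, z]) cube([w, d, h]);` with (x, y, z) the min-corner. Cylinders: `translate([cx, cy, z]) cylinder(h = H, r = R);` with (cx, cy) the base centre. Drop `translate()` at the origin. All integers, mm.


translate([554, 525, 0]) cylinder(h = 2928, r = 243);


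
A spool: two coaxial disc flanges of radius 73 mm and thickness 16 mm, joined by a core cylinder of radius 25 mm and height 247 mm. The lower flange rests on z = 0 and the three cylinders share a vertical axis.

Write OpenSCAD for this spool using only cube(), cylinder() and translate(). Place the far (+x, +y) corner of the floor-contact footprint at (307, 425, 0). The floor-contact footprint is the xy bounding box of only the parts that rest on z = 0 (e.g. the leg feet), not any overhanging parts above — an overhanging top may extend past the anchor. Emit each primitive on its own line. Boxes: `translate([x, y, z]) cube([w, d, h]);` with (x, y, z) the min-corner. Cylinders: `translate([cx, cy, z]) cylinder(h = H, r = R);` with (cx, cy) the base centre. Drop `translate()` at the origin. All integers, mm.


translate([234, 352, 0]) cylinder(h = 16, r = 73);
translate([234, 352, 16]) cylinder(h = 247, r = 25);
translate([234, 352, 263]) cylinder(h = 16, r = 73);


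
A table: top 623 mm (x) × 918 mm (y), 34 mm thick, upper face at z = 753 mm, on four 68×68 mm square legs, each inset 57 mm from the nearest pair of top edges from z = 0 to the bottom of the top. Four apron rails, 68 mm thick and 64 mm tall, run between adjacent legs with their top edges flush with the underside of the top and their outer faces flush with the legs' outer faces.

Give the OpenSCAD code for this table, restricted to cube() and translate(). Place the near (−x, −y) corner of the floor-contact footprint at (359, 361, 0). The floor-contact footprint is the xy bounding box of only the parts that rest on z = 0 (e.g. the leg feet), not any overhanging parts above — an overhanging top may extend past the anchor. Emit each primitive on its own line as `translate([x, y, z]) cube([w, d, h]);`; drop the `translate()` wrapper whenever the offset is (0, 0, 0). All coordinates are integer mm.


translate([302, 304, 719]) cube([623, 918, 34]);
translate([359, 361, 0]) cube([68, 68, 719]);
translate([800, 361, 0]) cube([68, 68, 719]);
translate([359, 1097, 0]) cube([68, 68, 719]);
translate([800, 1097, 0]) cube([68, 68, 719]);
translate([427, 361, 655]) cube([373, 68, 64]);
translate([427, 1097, 655]) cube([373, 68, 64]);
translate([359, 429, 655]) cube([68, 668, 64]);
translate([800, 429, 655]) cube([68, 668, 64]);


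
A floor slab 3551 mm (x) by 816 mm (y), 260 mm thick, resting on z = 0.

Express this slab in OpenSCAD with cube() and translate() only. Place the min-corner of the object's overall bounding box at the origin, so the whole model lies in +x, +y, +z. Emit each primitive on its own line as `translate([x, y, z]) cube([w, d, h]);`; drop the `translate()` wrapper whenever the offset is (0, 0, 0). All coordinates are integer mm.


cube([3551, 816, 260]);


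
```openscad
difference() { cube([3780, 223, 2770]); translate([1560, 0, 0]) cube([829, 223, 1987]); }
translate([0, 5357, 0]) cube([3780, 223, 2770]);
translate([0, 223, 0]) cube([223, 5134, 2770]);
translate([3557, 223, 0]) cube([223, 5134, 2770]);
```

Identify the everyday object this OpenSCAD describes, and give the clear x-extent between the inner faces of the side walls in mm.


A single room. The interior width is 3334 mm.

Four walls enclosing a rectangle with a door in the front wall — a room. Outside width 3780 minus two 223 mm walls gives 3334 mm.


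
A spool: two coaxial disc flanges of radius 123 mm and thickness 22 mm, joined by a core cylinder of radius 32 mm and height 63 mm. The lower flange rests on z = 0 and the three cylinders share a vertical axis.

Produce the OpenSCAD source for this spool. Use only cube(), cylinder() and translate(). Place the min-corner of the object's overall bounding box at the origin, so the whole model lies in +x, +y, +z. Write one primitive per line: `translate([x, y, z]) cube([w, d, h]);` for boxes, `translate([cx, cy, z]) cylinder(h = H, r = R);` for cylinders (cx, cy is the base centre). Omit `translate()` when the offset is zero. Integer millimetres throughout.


translate([123, 123, 0]) cylinder(h = 22, r = 123);
translate([123, 123, 22]) cylinder(h = 63, r = 32);
translate([123, 123, 85]) cylinder(h = 22, r = 123);


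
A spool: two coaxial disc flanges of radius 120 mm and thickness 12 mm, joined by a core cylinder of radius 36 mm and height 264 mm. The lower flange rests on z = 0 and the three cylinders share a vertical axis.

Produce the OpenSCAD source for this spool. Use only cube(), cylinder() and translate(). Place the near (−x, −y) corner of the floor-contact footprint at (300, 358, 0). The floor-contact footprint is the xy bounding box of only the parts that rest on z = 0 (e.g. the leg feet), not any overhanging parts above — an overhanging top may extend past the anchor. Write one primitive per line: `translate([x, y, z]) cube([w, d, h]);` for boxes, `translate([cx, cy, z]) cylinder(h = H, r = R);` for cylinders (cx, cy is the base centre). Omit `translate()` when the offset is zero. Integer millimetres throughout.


translate([420, 478, 0]) cylinder(h = 12, r = 120);
translate([420, 478, 12]) cylinder(h = 264, r = 36);
translate([420, 478, 276]) cylinder(h = 12, r = 120);


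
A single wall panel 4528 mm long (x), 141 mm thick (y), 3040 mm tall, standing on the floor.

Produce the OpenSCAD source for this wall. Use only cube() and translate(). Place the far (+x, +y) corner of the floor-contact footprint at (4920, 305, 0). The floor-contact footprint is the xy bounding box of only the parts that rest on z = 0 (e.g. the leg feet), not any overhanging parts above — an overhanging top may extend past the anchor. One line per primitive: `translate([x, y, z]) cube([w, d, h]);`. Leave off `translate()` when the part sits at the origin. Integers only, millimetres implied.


translate([392, 164, 0]) cube([4528, 141, 3040]);


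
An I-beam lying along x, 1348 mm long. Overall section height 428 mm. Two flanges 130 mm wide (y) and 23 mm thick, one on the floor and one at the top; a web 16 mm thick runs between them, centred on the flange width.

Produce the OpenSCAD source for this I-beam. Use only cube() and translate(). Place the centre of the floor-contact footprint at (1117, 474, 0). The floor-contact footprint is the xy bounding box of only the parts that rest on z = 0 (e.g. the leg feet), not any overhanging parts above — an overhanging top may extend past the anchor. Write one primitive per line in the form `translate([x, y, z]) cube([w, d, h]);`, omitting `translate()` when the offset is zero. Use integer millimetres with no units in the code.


translate([443, 409, 0]) cube([1348, 130, 23]);
translate([443, 466, 23]) cube([1348, 16, 382]);
translate([443, 409, 405]) cube([1348, 130, 23]);


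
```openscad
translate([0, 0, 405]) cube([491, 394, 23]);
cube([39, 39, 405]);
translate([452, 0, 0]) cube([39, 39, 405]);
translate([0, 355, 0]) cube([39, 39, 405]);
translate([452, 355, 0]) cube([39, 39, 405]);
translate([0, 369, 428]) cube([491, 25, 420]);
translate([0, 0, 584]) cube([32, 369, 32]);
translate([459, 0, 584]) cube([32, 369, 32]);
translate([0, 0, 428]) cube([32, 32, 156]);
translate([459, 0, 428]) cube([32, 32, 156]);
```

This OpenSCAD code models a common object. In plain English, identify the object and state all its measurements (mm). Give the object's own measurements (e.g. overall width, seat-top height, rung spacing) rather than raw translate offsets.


A chair. The seat is a 491×394×23 mm slab with its top at z = 428 mm, on four 39×39 mm corner legs (flush with the seat edges, standing on z = 0). A flat backrest 25 mm thick, 420 mm tall, spans the full seat width and rises from the seat top along its +y edge, rear face flush with the rear of the seat. Two armrests of 32×32 mm section run along each side from the seat's front edge to the front of the backrest, top faces 188 mm above the seat top and outer faces flush with the seat's x-edges; a 32×32 mm post under the front of each armrest stands on the seat at the front corner.


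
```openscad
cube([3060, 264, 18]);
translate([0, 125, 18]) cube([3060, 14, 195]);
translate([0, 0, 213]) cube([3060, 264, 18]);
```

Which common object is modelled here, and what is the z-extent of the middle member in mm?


An I-beam. The web height is 195 mm.

Two wide flanges with a thin centred web — an I-beam. Overall 231 mm minus two 18 mm flanges gives a web of 231 − 2·18 = 195 mm.


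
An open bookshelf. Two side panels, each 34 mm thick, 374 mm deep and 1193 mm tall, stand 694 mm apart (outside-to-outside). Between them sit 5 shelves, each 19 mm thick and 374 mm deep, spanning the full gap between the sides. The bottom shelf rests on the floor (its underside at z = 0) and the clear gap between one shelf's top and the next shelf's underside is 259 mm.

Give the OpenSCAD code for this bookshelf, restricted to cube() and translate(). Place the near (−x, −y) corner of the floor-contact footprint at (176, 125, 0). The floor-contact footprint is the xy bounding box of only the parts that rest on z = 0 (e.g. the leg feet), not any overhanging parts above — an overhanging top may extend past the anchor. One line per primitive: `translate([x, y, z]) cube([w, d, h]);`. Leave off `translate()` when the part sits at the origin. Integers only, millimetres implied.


translate([176, 125, 0]) cube([34, 374, 1193]);
translate([836, 125, 0]) cube([34, 374, 1193]);
translate([210, 125, 0]) cube([626, 374, 19]);
translate([210, 125, 278]) cube([626, 374, 19]);
translate([210, 125, 556]) cube([626, 374, 19]);
translate([210, 125, 834]) cube([626, 374, 19]);
translate([210, 125, 1112]) cube([626, 374, 19]);
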